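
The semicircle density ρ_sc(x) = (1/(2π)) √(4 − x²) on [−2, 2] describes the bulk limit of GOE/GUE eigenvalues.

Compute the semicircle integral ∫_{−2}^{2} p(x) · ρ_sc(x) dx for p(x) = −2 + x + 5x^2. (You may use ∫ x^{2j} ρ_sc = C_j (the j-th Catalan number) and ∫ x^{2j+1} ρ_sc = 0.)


Write p(x) = Σ a_i x^i, split into monomials and integrate each against ρ_sc separately.
Using ∫ x^{2j} ρ_sc = C_j = (1/(j+1)) C(2j, j) (Catalan numbers) and ∫ x^{2j+1} ρ_sc = 0 (odd monomials vanish by symmetry):
  i = 0 (even): a_0 · C_{0} = -2 · 1 = -2
  i = 1 (odd): ∫ x^1 ρ_sc = 0 (vanishes)
  i = 2 (even): a_2 · C_{1} = 5 · 1 = 5

Summing the contributions: ∫_{−2}^{2} p(x) ρ_sc(x) dx = (-2) + 5 = 3.


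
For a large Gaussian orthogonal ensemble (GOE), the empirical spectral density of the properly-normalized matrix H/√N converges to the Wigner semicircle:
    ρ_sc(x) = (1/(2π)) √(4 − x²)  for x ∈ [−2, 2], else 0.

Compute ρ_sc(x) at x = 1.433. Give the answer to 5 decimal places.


ρ_sc(x) = (1/(2π)) √(4 − x²). With x = 1.433:
  4 − x² = 4 − (1.433)² = 4 − 2.053489 = 1.946511.
  √(4 − x²) = 1.395174.
  1/(2π) = 0.159155.
  ρ_sc(1.433) = 0.159155 · 1.395174 = 0.222049.

Rounded to 5 decimal places: ρ_sc(1.433) ≈ 0.22205.


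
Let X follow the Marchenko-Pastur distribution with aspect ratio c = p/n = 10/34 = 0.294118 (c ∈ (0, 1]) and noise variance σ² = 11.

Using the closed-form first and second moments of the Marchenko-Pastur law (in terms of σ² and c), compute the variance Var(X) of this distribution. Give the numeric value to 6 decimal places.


Recall the MP moments m_1 = E[X] = σ² and m_2 = E[X²] = σ⁴ (1 + c).
m_1 = E[X] = σ² = 11, so m_1² = 121.
m_2 = E[X²] = σ⁴ (1 + c) = 121 · (1 + 0.294118) = 121 · 1.294118 = 156.588235.
(Note m_2 − m_1² simplifies to c · σ⁴ = 0.294118 · 121.)

Var(X) = m_2 − m_1² = 156.588235 − 121 = 35.588235.


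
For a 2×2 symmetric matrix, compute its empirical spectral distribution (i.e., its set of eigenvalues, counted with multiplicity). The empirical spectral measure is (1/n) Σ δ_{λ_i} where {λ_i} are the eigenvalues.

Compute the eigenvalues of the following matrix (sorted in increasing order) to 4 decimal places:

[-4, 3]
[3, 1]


Since M is real symmetric, both eigenvalues are real; they are the roots of det(λI − M) = λ² − (tr M) λ + det M.
tr M = -4 + 1 = -3.
det M = (-4)·1 − 3² = -4 − 9 = -13.
Characteristic polynomial: λ² + 3λ − 13 = 0.
Discriminant Δ = (tr M)² − 4·det M = 9 − (-52) = 61; √Δ = 7.810250.
λ = (tr M ± √Δ)/2 = (-3 ± 7.810250)/2, giving (tr M − √Δ)/2 = -5.4051 and (tr M + √Δ)/2 = 2.4051.

Eigenvalues sorted in increasing order: [-5.4051, 2.4051].


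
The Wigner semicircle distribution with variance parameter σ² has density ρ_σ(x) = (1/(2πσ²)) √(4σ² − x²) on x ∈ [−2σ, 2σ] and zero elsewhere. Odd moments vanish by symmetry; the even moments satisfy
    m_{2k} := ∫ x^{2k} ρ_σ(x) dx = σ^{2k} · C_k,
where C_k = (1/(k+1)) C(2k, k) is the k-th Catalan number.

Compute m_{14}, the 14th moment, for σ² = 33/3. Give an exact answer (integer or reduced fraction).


By the scaled semicircle moment identity, m_{2k} = σ^{2k} · C_k with k = 7.
C_7 = (1/(k+1)) · C(2k, k) = (1/8) · C(14, 7) = (1/8) · 3432 = 429.
σ^{2k} = (σ²)^k = (33/3)^7 = 19487171.

Therefore m_{14} = σ^{14} · C_7 = 19487171 · 429 = 8359996359.


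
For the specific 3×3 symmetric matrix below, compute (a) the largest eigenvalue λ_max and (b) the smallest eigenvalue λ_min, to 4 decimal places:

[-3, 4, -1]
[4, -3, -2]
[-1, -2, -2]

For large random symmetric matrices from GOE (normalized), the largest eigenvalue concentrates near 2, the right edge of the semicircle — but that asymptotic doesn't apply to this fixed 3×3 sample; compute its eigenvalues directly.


Since M is real symmetric, all three eigenvalues are real; they are the roots of det(λI − M) = λ³ − (tr M) λ² + s λ − det M, where s is the sum of the principal 2×2 minors.
tr M = -3 + (-3) + (-2) = -8.
s = ((-3)·(-3) − 4²) + ((-3)·(-2) − (-1)²) + ((-3)·(-2) − (-2)²) = -7 + 5 + 2 = 0.
det M (expand along row 1) = (-3)·2 − 4·(-10) + (-1)·(-11) = 45.
Characteristic polynomial: λ³ + 8λ² − 45 = 0.
Substitute λ = y + (tr M)/3 = y − 2.666667 to remove the quadratic term: y³ + p·y + q = 0 with p = s − (tr M)²/3 = -21.333333 and q = −2(tr M)³/27 + (tr M)·s/3 − det M = -7.074074.
Three real roots ⇒ use the trigonometric (Viète) form: r = 2√(−p/3) = 5.333333, φ = arccos(3q/(p·r)) = arccos(0.186523) = 1.383174 rad.
y_k = r·cos(φ/3 − 2πk/3) for k = 0, 1, 2 gives y = 4.776439, -0.333333, -4.443106.
λ_k = y_k − 2.666667 gives λ = 2.1098, -3.0000, -7.1098 (check: the sum is -8.0000 = tr M).

Hence λ_max = 2.1098 and λ_min = -7.1098.


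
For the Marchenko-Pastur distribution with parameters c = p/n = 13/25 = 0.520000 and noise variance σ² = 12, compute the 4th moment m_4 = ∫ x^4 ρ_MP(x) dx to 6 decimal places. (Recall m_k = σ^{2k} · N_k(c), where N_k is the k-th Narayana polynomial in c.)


E[X⁴] = σ⁸ (1 + 6c + 6c² + c³) (fourth MP moment). With σ² = 12 (so σ⁸ = 20736) and c = 13/25 = 0.520000: E[X⁴] = 20736 · (1 + 6·0.520000 + 6·(0.520000)² + (0.520000)³) = 20736 · 5.883008.

So E[X^4] = 121990.053888.


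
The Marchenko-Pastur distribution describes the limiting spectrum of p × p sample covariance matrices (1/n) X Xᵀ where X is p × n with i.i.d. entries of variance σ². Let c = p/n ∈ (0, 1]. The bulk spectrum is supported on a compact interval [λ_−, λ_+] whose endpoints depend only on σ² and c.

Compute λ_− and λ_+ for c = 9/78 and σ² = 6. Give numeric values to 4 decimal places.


c = 9/78 = 0.115385; √c = 0.339683.
λ_− = σ² (1 − √c)² = 6 · (1 − 0.339683)² = 6 · (0.660317)² = 2.616110.
λ_+ = σ² (1 + √c)² = 6 · (1 + 0.339683)² = 6 · (1.339683)² = 10.768505.

Rounded to 4 decimal places: λ_− ≈ 2.6161, λ_+ ≈ 10.7685.


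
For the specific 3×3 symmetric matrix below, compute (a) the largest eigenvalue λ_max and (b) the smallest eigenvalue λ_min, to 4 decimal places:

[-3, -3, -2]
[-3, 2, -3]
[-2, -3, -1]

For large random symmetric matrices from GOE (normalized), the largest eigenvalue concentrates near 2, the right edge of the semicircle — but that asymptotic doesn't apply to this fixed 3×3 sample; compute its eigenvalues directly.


Since M is real symmetric, all three eigenvalues are real; they are the roots of det(λI − M) = λ³ − (tr M) λ² + s λ − det M, where s is the sum of the principal 2×2 minors.
tr M = -3 + 2 + (-1) = -2.
s = ((-3)·2 − (-3)²) + ((-3)·(-1) − (-2)²) + (2·(-1) − (-3)²) = -15 + (-1) + (-11) = -27.
det M (expand along row 1) = (-3)·(-11) − (-3)·(-3) + (-2)·13 = -2.
Characteristic polynomial: λ³ + 2λ² − 27λ + 2 = 0.
Substitute λ = y + (tr M)/3 = y − 0.666667 to remove the quadratic term: y³ + p·y + q = 0 with p = s − (tr M)²/3 = -28.333333 and q = −2(tr M)³/27 + (tr M)·s/3 − det M = 20.592593.
Three real roots ⇒ use the trigonometric (Viète) form: r = 2√(−p/3) = 6.146363, φ = arccos(3q/(p·r)) = arccos(-0.354745) = 1.933438 rad.
y_k = r·cos(φ/3 − 2πk/3) for k = 0, 1, 2 gives y = 4.913481, 0.741167, -5.654648.
λ_k = y_k − 0.666667 gives λ = 4.2468, 0.0745, -6.3213 (check: the sum is -2.0000 = tr M).

Hence λ_max = 4.2468 and λ_min = -6.3213.


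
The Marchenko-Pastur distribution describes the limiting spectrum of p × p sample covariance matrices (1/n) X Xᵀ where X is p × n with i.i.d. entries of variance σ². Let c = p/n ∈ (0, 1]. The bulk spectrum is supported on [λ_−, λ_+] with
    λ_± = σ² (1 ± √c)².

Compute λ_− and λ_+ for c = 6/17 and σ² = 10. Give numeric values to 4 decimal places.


c = 6/17 = 0.352941; √c = 0.594089.
λ_− = σ² (1 − √c)² = 10 · (1 − 0.594089)² = 10 · (0.405911)² = 1.647641.
λ_+ = σ² (1 + √c)² = 10 · (1 + 0.594089)² = 10 · (1.594089)² = 25.411182.

Rounded to 4 decimal places: λ_− ≈ 1.6476, λ_+ ≈ 25.4112.


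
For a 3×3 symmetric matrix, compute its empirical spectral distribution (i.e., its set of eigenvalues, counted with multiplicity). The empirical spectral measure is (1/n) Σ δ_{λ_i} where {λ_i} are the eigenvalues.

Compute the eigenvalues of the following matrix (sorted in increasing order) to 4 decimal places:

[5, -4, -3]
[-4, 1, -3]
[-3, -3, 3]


Since M is real symmetric, all three eigenvalues are real; they are the roots of det(λI − M) = λ³ − (tr M) λ² + s λ − det M, where s is the sum of the principal 2×2 minors.
tr M = 5 + 1 + 3 = 9.
s = (5·1 − (-4)²) + (5·3 − (-3)²) + (1·3 − (-3)²) = -11 + 6 + (-6) = -11.
det M (expand along row 1) = 5·(-6) − (-4)·(-21) + (-3)·15 = -159.
Characteristic polynomial: λ³ − 9λ² − 11λ + 159 = 0.
Substitute λ = y + (tr M)/3 = y + 3.000000 to remove the quadratic term: y³ + p·y + q = 0 with p = s − (tr M)²/3 = -38.000000 and q = −2(tr M)³/27 + (tr M)·s/3 − det M = 72.000000.
Three real roots ⇒ use the trigonometric (Viète) form: r = 2√(−p/3) = 7.118052, φ = arccos(3q/(p·r)) = arccos(-0.798563) = 2.495700 rad.
y_k = r·cos(φ/3 − 2πk/3) for k = 0, 1, 2 gives y = 4.793813, 2.159904, -6.953717.
λ_k = y_k + 3.000000 gives λ = 7.7938, 5.1599, -3.9537 (check: the sum is 9.0000 = tr M).

Eigenvalues sorted in increasing order: [-3.9537, 5.1599, 7.7938].


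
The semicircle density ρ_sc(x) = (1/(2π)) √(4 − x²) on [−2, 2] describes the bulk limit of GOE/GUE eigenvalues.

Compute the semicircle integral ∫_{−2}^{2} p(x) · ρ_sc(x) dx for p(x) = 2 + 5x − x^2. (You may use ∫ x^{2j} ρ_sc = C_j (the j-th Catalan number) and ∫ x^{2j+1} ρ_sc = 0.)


Write p(x) = Σ a_i x^i, split into monomials and integrate each against ρ_sc separately.
Using ∫ x^{2j} ρ_sc = C_j = (1/(j+1)) C(2j, j) (Catalan numbers) and ∫ x^{2j+1} ρ_sc = 0 (odd monomials vanish by symmetry):
  i = 0 (even): a_0 · C_{0} = 2 · 1 = 2
  i = 1 (odd): ∫ x^1 ρ_sc = 0 (vanishes)
  i = 2 (even): a_2 · C_{1} = -1 · 1 = -1

Summing the contributions: ∫_{−2}^{2} p(x) ρ_sc(x) dx = 2 + (-1) = 1.


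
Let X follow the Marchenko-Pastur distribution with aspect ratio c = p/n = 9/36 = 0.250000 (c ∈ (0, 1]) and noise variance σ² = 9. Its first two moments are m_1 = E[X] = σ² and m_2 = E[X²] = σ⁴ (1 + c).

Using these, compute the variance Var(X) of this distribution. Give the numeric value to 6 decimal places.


m_1 = E[X] = σ² = 9, so m_1² = 81.
m_2 = E[X²] = σ⁴ (1 + c) = 81 · (1 + 0.250000) = 81 · 1.250000 = 101.250000.
(Note m_2 − m_1² simplifies to c · σ⁴ = 0.250000 · 81.)

Var(X) = m_2 − m_1² = 101.250000 − 81 = 20.250000.


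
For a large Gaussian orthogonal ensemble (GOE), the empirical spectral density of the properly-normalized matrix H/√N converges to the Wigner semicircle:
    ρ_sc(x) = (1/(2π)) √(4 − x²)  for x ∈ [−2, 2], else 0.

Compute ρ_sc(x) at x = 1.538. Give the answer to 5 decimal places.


ρ_sc(x) = (1/(2π)) √(4 − x²). With x = 1.538:
  4 − x² = 4 − (1.538)² = 4 − 2.365444 = 1.634556.
  √(4 − x²) = 1.278498.
  1/(2π) = 0.159155.
  ρ_sc(1.538) = 0.159155 · 1.278498 = 0.203479.

Rounded to 5 decimal places: ρ_sc(1.538) ≈ 0.20348.


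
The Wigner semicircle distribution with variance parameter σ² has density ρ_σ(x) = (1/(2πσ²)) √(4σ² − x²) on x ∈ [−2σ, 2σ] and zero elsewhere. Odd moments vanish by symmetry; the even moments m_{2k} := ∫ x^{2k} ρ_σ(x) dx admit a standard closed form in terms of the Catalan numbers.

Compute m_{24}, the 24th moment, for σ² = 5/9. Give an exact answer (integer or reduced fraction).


By the scaled semicircle moment identity, m_{2k} = σ^{2k} · C_k with k = 12.
C_12 = (1/(k+1)) · C(2k, k) = (1/13) · C(24, 12) = (1/13) · 2704156 = 208012.
σ^{2k} = (σ²)^k = (5/9)^12 = 244140625/282429536481.

Therefore m_{24} = σ^{24} · C_12 = (244140625/282429536481) · 208012 = 50784179687500/282429536481.


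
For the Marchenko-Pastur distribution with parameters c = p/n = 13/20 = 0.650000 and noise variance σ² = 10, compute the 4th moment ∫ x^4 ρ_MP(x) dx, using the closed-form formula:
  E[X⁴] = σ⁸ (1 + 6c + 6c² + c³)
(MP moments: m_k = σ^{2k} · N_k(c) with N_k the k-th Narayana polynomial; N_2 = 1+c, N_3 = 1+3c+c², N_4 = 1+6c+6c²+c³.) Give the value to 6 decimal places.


E[X⁴] = σ⁸ (1 + 6c + 6c² + c³) (fourth MP moment). With σ² = 10 (so σ⁸ = 10000) and c = 13/20 = 0.650000: E[X⁴] = 10000 · (1 + 6·0.650000 + 6·(0.650000)² + (0.650000)³) = 10000 · 7.709625.

So E[X^4] = 77096.250000.


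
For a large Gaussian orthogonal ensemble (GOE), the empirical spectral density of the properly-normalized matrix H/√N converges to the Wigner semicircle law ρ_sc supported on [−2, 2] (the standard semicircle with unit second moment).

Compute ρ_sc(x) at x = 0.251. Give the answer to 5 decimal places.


ρ_sc(x) = (1/(2π)) √(4 − x²). With x = 0.251:
  4 − x² = 4 − (0.251)² = 4 − 0.063001 = 3.936999.
  √(4 − x²) = 1.984187.
  1/(2π) = 0.159155.
  ρ_sc(0.251) = 0.159155 · 1.984187 = 0.315793.

Rounded to 5 decimal places: ρ_sc(0.251) ≈ 0.31579.


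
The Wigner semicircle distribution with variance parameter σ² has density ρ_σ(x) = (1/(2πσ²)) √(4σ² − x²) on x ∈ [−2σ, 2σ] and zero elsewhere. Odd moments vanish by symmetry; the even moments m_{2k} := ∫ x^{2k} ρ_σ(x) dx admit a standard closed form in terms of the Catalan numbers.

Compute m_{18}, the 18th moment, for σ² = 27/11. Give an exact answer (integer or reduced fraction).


By the scaled semicircle moment identity, m_{2k} = σ^{2k} · C_k with k = 9.
C_9 = (1/(k+1)) · C(2k, k) = (1/10) · C(18, 9) = (1/10) · 48620 = 4862.
σ^{2k} = (σ²)^k = (27/11)^9 = 7625597484987/2357947691.

Therefore m_{18} = σ^{18} · C_9 = (7625597484987/2357947691) · 4862 = 3370514088364254/214358881.


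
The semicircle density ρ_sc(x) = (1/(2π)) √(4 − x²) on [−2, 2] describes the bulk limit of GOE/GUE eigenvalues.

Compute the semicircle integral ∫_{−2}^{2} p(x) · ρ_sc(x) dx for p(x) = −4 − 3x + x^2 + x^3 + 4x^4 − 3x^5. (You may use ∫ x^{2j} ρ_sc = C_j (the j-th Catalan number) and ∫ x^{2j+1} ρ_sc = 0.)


Write p(x) = Σ a_i x^i, split into monomials and integrate each against ρ_sc separately.
Using ∫ x^{2j} ρ_sc = C_j = (1/(j+1)) C(2j, j) (Catalan numbers) and ∫ x^{2j+1} ρ_sc = 0 (odd monomials vanish by symmetry):
  i = 0 (even): a_0 · C_{0} = -4 · 1 = -4
  i = 1 (odd): ∫ x^1 ρ_sc = 0 (vanishes)
  i = 2 (even): a_2 · C_{1} = 1 · 1 = 1
  i = 3 (odd): ∫ x^3 ρ_sc = 0 (vanishes)
  i = 4 (even): a_4 · C_{2} = 4 · 2 = 8
  i = 5 (odd): ∫ x^5 ρ_sc = 0 (vanishes)

Summing the contributions: ∫_{−2}^{2} p(x) ρ_sc(x) dx = (-4) + 1 + 8 = 5.


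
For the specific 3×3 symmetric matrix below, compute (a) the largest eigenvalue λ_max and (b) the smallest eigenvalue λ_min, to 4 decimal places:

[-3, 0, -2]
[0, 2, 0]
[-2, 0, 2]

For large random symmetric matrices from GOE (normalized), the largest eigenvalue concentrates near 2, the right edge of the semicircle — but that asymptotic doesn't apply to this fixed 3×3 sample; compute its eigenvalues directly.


Since M is real symmetric, all three eigenvalues are real; they are the roots of det(λI − M) = λ³ − (tr M) λ² + s λ − det M, where s is the sum of the principal 2×2 minors.
tr M = -3 + 2 + 2 = 1.
s = ((-3)·2 − 0²) + ((-3)·2 − (-2)²) + (2·2 − 0²) = -6 + (-10) + 4 = -12.
det M (expand along row 1) = (-3)·4 − 0·0 + (-2)·4 = -20.
Characteristic polynomial: λ³ − λ² − 12λ + 20 = 0.
Substitute λ = y + (tr M)/3 = y + 0.333333 to remove the quadratic term: y³ + p·y + q = 0 with p = s − (tr M)²/3 = -12.333333 and q = −2(tr M)³/27 + (tr M)·s/3 − det M = 15.925926.
Three real roots ⇒ use the trigonometric (Viète) form: r = 2√(−p/3) = 4.055175, φ = arccos(3q/(p·r)) = arccos(-0.955291) = 2.841440 rad.
y_k = r·cos(φ/3 − 2πk/3) for k = 0, 1, 2 gives y = 2.368229, 1.666667, -4.034895.
λ_k = y_k + 0.333333 gives λ = 2.7016, 2.0000, -3.7016 (check: the sum is 1.0000 = tr M).

Hence λ_max = 2.7016 and λ_min = -3.7016.


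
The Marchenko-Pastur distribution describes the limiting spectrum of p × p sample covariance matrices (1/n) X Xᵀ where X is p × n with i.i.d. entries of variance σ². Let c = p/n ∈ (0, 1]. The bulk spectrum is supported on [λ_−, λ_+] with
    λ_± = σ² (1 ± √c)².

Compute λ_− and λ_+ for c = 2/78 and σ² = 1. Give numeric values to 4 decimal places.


c = 2/78 = 0.025641; √c = 0.160128.
λ_− = σ² (1 − √c)² = 1 · (1 − 0.160128)² = 1 · (0.839872)² = 0.705385.
λ_+ = σ² (1 + √c)² = 1 · (1 + 0.160128)² = 1 · (1.160128)² = 1.345897.

Rounded to 4 decimal places: λ_− ≈ 0.7054, λ_+ ≈ 1.3459.


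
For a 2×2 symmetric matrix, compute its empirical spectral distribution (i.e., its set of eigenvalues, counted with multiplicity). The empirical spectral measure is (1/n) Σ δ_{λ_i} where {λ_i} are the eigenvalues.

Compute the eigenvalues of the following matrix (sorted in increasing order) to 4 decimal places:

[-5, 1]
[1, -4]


Since M is real symmetric, both eigenvalues are real; they are the roots of det(λI − M) = λ² − (tr M) λ + det M.
tr M = -5 + (-4) = -9.
det M = (-5)·(-4) − 1² = 20 − 1 = 19.
Characteristic polynomial: λ² + 9λ + 19 = 0.
Discriminant Δ = (tr M)² − 4·det M = 81 − 76 = 5; √Δ = 2.236068.
λ = (tr M ± √Δ)/2 = (-9 ± 2.236068)/2, giving (tr M − √Δ)/2 = -5.6180 and (tr M + √Δ)/2 = -3.3820.

Eigenvalues sorted in increasing order: [-5.6180, -3.3820].


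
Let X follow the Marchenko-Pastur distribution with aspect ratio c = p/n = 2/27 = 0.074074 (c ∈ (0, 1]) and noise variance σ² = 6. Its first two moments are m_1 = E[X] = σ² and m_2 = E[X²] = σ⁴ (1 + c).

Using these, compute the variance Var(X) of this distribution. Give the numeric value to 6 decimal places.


m_1 = E[X] = σ² = 6, so m_1² = 36.
m_2 = E[X²] = σ⁴ (1 + c) = 36 · (1 + 0.074074) = 36 · 1.074074 = 38.666667.
(Note m_2 − m_1² simplifies to c · σ⁴ = 0.074074 · 36.)

Var(X) = m_2 − m_1² = 38.666667 − 36 = 2.666667.


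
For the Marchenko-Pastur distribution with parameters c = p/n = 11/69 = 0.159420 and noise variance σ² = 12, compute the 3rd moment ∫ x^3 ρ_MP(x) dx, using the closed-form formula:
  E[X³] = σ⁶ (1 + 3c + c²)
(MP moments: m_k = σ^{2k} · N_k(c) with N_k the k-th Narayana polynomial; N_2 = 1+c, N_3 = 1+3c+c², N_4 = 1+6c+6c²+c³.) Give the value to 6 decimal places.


E[X³] = σ⁶ (1 + 3c + c²) (third MP moment). With σ² = 12 (so σ⁶ = 1728) and c = 11/69 = 0.159420: E[X³] = 1728 · (1 + 3·0.159420 + (0.159420)²) = 1728 · 1.503676.

So E[X^3] = 2598.351607.


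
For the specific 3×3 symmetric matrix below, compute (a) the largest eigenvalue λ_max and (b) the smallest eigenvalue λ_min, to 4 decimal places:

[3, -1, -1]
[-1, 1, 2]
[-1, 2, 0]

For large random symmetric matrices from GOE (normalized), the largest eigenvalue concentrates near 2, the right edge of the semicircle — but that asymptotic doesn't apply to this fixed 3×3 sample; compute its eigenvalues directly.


Since M is real symmetric, all three eigenvalues are real; they are the roots of det(λI − M) = λ³ − (tr M) λ² + s λ − det M, where s is the sum of the principal 2×2 minors.
tr M = 3 + 1 + 0 = 4.
s = (3·1 − (-1)²) + (3·0 − (-1)²) + (1·0 − 2²) = 2 + (-1) + (-4) = -3.
det M (expand along row 1) = 3·(-4) − (-1)·2 + (-1)·(-1) = -9.
Characteristic polynomial: λ³ − 4λ² − 3λ + 9 = 0.
Substitute λ = y + (tr M)/3 = y + 1.333333 to remove the quadratic term: y³ + p·y + q = 0 with p = s − (tr M)²/3 = -8.333333 and q = −2(tr M)³/27 + (tr M)·s/3 − det M = 0.259259.
Three real roots ⇒ use the trigonometric (Viète) form: r = 2√(−p/3) = 3.333333, φ = arccos(3q/(p·r)) = arccos(-0.028000) = 1.598800 rad.
y_k = r·cos(φ/3 − 2πk/3) for k = 0, 1, 2 gives y = 2.871068, 0.031115, -2.902183.
λ_k = y_k + 1.333333 gives λ = 4.2044, 1.3644, -1.5688 (check: the sum is 4.0000 = tr M).

Hence λ_max = 4.2044 and λ_min = -1.5688.


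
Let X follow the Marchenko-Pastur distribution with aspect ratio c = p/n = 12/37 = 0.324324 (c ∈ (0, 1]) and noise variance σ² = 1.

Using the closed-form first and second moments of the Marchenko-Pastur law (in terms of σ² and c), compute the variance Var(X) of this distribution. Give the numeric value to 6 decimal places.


Recall the MP moments m_1 = E[X] = σ² and m_2 = E[X²] = σ⁴ (1 + c).
m_1 = E[X] = σ² = 1, so m_1² = 1.
m_2 = E[X²] = σ⁴ (1 + c) = 1 · (1 + 0.324324) = 1 · 1.324324 = 1.324324.
(Note m_2 − m_1² simplifies to c · σ⁴ = 0.324324 · 1.)

Var(X) = m_2 − m_1² = 1.324324 − 1 = 0.324324.


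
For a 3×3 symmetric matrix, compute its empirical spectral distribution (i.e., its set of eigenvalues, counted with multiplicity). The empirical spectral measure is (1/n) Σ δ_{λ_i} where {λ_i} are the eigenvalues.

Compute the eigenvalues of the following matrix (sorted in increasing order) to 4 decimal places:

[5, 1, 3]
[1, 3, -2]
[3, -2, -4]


Since M is real symmetric, all three eigenvalues are real; they are the roots of det(λI − M) = λ³ − (tr M) λ² + s λ − det M, where s is the sum of the principal 2×2 minors.
tr M = 5 + 3 + (-4) = 4.
s = (5·3 − 1²) + (5·(-4) − 3²) + (3·(-4) − (-2)²) = 14 + (-29) + (-16) = -31.
det M (expand along row 1) = 5·(-16) − 1·2 + 3·(-11) = -115.
Characteristic polynomial: λ³ − 4λ² − 31λ + 115 = 0.
Substitute λ = y + (tr M)/3 = y + 1.333333 to remove the quadratic term: y³ + p·y + q = 0 with p = s − (tr M)²/3 = -36.333333 and q = −2(tr M)³/27 + (tr M)·s/3 − det M = 68.925926.
Three real roots ⇒ use the trigonometric (Viète) form: r = 2√(−p/3) = 6.960204, φ = arccos(3q/(p·r)) = arccos(-0.817667) = 2.528144 rad.
y_k = r·cos(φ/3 − 2πk/3) for k = 0, 1, 2 gives y = 4.631591, 2.183605, -6.815196.
λ_k = y_k + 1.333333 gives λ = 5.9649, 3.5169, -5.4819 (check: the sum is 4.0000 = tr M).

Eigenvalues sorted in increasing order: [-5.4819, 3.5169, 5.9649].


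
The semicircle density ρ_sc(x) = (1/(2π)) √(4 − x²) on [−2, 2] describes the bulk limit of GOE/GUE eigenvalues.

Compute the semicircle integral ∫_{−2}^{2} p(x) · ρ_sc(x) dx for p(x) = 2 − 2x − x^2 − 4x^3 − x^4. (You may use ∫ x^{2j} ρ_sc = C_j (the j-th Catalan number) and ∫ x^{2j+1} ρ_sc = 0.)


Write p(x) = Σ a_i x^i, split into monomials and integrate each against ρ_sc separately.
Using ∫ x^{2j} ρ_sc = C_j = (1/(j+1)) C(2j, j) (Catalan numbers) and ∫ x^{2j+1} ρ_sc = 0 (odd monomials vanish by symmetry):
  i = 0 (even): a_0 · C_{0} = 2 · 1 = 2
  i = 1 (odd): ∫ x^1 ρ_sc = 0 (vanishes)
  i = 2 (even): a_2 · C_{1} = -1 · 1 = -1
  i = 3 (odd): ∫ x^3 ρ_sc = 0 (vanishes)
  i = 4 (even): a_4 · C_{2} = -1 · 2 = -2

Summing the contributions: ∫_{−2}^{2} p(x) ρ_sc(x) dx = 2 + (-1) + (-2) = -1.


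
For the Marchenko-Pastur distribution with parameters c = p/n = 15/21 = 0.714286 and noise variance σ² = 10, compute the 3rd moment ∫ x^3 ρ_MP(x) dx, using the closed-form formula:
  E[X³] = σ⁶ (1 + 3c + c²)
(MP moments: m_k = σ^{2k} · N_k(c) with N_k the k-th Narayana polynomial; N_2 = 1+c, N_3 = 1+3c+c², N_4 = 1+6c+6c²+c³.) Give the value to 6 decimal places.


E[X³] = σ⁶ (1 + 3c + c²) (third MP moment). With σ² = 10 (so σ⁶ = 1000) and c = 15/21 = 0.714286: E[X³] = 1000 · (1 + 3·0.714286 + (0.714286)²) = 1000 · 3.653061.

So E[X^3] = 3653.061224.


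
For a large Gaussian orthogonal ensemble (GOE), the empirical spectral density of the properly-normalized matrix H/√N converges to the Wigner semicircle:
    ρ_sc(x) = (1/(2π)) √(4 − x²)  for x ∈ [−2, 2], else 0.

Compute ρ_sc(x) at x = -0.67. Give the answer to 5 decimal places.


ρ_sc(x) = (1/(2π)) √(4 − x²). With x = -0.67:
  4 − x² = 4 − (-0.67)² = 4 − 0.448900 = 3.551100.
  √(4 − x²) = 1.884436.
  1/(2π) = 0.159155.
  ρ_sc(-0.67) = 0.159155 · 1.884436 = 0.299917.

Rounded to 5 decimal places: ρ_sc(-0.67) ≈ 0.29992.


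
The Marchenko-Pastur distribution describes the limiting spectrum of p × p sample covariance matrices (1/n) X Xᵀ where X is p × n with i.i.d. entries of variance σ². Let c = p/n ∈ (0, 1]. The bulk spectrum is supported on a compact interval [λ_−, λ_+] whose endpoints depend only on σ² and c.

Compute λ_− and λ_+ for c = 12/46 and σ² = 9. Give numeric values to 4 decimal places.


c = 12/46 = 0.260870; √c = 0.510754.
λ_− = σ² (1 − √c)² = 9 · (1 − 0.510754)² = 9 · (0.489246)² = 2.154256.
λ_+ = σ² (1 + √c)² = 9 · (1 + 0.510754)² = 9 · (1.510754)² = 20.541397.

Rounded to 4 decimal places: λ_− ≈ 2.1543, λ_+ ≈ 20.5414.


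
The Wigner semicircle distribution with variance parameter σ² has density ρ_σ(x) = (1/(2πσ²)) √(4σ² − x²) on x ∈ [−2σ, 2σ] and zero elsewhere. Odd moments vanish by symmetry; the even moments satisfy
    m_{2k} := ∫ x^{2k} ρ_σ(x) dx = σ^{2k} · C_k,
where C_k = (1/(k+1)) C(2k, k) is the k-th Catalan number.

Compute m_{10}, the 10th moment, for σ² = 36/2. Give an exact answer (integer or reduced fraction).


By the scaled semicircle moment identity, m_{2k} = σ^{2k} · C_k with k = 5.
C_5 = (1/(k+1)) · C(2k, k) = (1/6) · C(10, 5) = (1/6) · 252 = 42.
σ^{2k} = (σ²)^k = (36/2)^5 = 1889568.

Therefore m_{10} = σ^{10} · C_5 = 1889568 · 42 = 79361856.


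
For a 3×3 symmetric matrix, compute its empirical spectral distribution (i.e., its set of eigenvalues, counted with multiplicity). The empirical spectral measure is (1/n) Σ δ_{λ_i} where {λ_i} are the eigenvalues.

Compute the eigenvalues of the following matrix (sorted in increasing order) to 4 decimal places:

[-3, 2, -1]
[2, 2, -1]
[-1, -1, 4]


Since M is real symmetric, all three eigenvalues are real; they are the roots of det(λI − M) = λ³ − (tr M) λ² + s λ − det M, where s is the sum of the principal 2×2 minors.
tr M = -3 + 2 + 4 = 3.
s = ((-3)·2 − 2²) + ((-3)·4 − (-1)²) + (2·4 − (-1)²) = -10 + (-13) + 7 = -16.
det M (expand along row 1) = (-3)·7 − 2·7 + (-1)·0 = -35.
Characteristic polynomial: λ³ − 3λ² − 16λ + 35 = 0.
Substitute λ = y + (tr M)/3 = y + 1.000000 to remove the quadratic term: y³ + p·y + q = 0 with p = s − (tr M)²/3 = -19.000000 and q = −2(tr M)³/27 + (tr M)·s/3 − det M = 17.000000.
Three real roots ⇒ use the trigonometric (Viète) form: r = 2√(−p/3) = 5.033223, φ = arccos(3q/(p·r)) = arccos(-0.533299) = 2.133291 rad.
y_k = r·cos(φ/3 − 2πk/3) for k = 0, 1, 2 gives y = 3.813403, 0.938201, -4.751604.
λ_k = y_k + 1.000000 gives λ = 4.8134, 1.9382, -3.7516 (check: the sum is 3.0000 = tr M).

Eigenvalues sorted in increasing order: [-3.7516, 1.9382, 4.8134].


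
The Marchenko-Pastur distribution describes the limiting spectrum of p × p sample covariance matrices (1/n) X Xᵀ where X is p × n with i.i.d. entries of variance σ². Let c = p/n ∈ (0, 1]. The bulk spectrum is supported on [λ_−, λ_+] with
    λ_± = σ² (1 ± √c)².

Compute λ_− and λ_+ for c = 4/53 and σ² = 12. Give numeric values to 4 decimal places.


c = 4/53 = 0.075472; √c = 0.274721.
λ_− = σ² (1 − √c)² = 12 · (1 − 0.274721)² = 12 · (0.725279)² = 6.312353.
λ_+ = σ² (1 + √c)² = 12 · (1 + 0.274721)² = 12 · (1.274721)² = 19.498967.

Rounded to 4 decimal places: λ_− ≈ 6.3124, λ_+ ≈ 19.4990.


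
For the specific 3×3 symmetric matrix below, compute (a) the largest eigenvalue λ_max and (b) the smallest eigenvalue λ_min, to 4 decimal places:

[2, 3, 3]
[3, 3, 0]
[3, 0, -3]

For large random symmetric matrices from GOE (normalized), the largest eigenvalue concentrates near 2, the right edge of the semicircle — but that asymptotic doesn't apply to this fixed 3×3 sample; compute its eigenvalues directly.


Since M is real symmetric, all three eigenvalues are real; they are the roots of det(λI − M) = λ³ − (tr M) λ² + s λ − det M, where s is the sum of the principal 2×2 minors.
tr M = 2 + 3 + (-3) = 2.
s = (2·3 − 3²) + (2·(-3) − 3²) + (3·(-3) − 0²) = -3 + (-15) + (-9) = -27.
det M (expand along row 1) = 2·(-9) − 3·(-9) + 3·(-9) = -18.
Characteristic polynomial: λ³ − 2λ² − 27λ + 18 = 0.
Substitute λ = y + (tr M)/3 = y + 0.666667 to remove the quadratic term: y³ + p·y + q = 0 with p = s − (tr M)²/3 = -28.333333 and q = −2(tr M)³/27 + (tr M)·s/3 − det M = -0.592593.
Three real roots ⇒ use the trigonometric (Viète) form: r = 2√(−p/3) = 6.146363, φ = arccos(3q/(p·r)) = arccos(0.010208) = 1.560588 rad.
y_k = r·cos(φ/3 − 2πk/3) for k = 0, 1, 2 gives y = 5.333333, -0.020915, -5.312418.
λ_k = y_k + 0.666667 gives λ = 6.0000, 0.6458, -4.6458 (check: the sum is 2.0000 = tr M).

Hence λ_max = 6.0000 and λ_min = -4.6458.


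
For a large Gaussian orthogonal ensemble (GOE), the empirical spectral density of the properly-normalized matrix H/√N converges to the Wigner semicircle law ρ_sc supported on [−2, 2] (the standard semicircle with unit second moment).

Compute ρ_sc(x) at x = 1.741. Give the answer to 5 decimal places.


ρ_sc(x) = (1/(2π)) √(4 − x²). With x = 1.741:
  4 − x² = 4 − (1.741)² = 4 − 3.031081 = 0.968919.
  √(4 − x²) = 0.984337.
  1/(2π) = 0.159155.
  ρ_sc(1.741) = 0.159155 · 0.984337 = 0.156662.

Rounded to 5 decimal places: ρ_sc(1.741) ≈ 0.15666.


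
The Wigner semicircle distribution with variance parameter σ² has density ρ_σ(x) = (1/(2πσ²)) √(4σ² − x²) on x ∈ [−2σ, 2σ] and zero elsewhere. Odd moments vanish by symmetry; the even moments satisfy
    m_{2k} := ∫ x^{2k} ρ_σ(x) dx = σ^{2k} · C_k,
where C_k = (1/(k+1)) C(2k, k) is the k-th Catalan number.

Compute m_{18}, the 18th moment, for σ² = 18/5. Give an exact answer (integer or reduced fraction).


By the scaled semicircle moment identity, m_{2k} = σ^{2k} · C_k with k = 9.
C_9 = (1/(k+1)) · C(2k, k) = (1/10) · C(18, 9) = (1/10) · 48620 = 4862.
σ^{2k} = (σ²)^k = (18/5)^9 = 198359290368/1953125.

Therefore m_{18} = σ^{18} · C_9 = (198359290368/1953125) · 4862 = 964422869769216/1953125.


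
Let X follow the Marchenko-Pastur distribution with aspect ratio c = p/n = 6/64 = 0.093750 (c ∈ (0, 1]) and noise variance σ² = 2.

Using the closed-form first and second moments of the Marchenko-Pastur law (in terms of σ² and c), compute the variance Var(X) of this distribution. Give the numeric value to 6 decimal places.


Recall the MP moments m_1 = E[X] = σ² and m_2 = E[X²] = σ⁴ (1 + c).
m_1 = E[X] = σ² = 2, so m_1² = 4.
m_2 = E[X²] = σ⁴ (1 + c) = 4 · (1 + 0.093750) = 4 · 1.093750 = 4.375000.
(Note m_2 − m_1² simplifies to c · σ⁴ = 0.093750 · 4.)

Var(X) = m_2 − m_1² = 4.375000 − 4 = 0.375000.


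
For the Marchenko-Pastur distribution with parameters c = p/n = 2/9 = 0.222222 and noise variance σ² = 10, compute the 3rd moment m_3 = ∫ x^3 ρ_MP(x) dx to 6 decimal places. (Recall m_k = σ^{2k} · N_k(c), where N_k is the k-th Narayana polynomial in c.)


E[X³] = σ⁶ (1 + 3c + c²) (third MP moment). With σ² = 10 (so σ⁶ = 1000) and c = 2/9 = 0.222222: E[X³] = 1000 · (1 + 3·0.222222 + (0.222222)²) = 1000 · 1.716049.

So E[X^3] = 1716.049383.


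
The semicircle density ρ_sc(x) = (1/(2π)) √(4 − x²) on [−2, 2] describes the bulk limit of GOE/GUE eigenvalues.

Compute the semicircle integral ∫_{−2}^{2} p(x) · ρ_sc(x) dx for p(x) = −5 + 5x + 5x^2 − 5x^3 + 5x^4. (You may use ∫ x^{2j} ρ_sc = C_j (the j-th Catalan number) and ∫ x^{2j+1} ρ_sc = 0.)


Write p(x) = Σ a_i x^i, split into monomials and integrate each against ρ_sc separately.
Using ∫ x^{2j} ρ_sc = C_j = (1/(j+1)) C(2j, j) (Catalan numbers) and ∫ x^{2j+1} ρ_sc = 0 (odd monomials vanish by symmetry):
  i = 0 (even): a_0 · C_{0} = -5 · 1 = -5
  i = 1 (odd): ∫ x^1 ρ_sc = 0 (vanishes)
  i = 2 (even): a_2 · C_{1} = 5 · 1 = 5
  i = 3 (odd): ∫ x^3 ρ_sc = 0 (vanishes)
  i = 4 (even): a_4 · C_{2} = 5 · 2 = 10

Summing the contributions: ∫_{−2}^{2} p(x) ρ_sc(x) dx = (-5) + 5 + 10 = 10.


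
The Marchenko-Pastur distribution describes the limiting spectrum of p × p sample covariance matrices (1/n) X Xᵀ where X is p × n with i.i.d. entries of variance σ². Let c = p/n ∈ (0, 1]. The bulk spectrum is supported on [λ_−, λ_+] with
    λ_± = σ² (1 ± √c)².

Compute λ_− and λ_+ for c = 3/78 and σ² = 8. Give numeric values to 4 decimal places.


c = 3/78 = 0.038462; √c = 0.196116.
λ_− = σ² (1 − √c)² = 8 · (1 − 0.196116)² = 8 · (0.803884)² = 5.169834.
λ_+ = σ² (1 + √c)² = 8 · (1 + 0.196116)² = 8 · (1.196116)² = 11.445550.

Rounded to 4 decimal places: λ_− ≈ 5.1698, λ_+ ≈ 11.4456.


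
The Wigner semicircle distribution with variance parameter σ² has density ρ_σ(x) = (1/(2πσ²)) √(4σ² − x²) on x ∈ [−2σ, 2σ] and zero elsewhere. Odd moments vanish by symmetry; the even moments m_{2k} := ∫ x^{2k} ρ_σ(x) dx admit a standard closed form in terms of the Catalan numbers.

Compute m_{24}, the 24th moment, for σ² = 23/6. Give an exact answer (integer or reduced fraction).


By the scaled semicircle moment identity, m_{2k} = σ^{2k} · C_k with k = 12.
C_12 = (1/(k+1)) · C(2k, k) = (1/13) · C(24, 12) = (1/13) · 2704156 = 208012.
σ^{2k} = (σ²)^k = (23/6)^12 = 21914624432020321/2176782336.

Therefore m_{24} = σ^{24} · C_12 = (21914624432020321/2176782336) · 208012 = 1139626214338352752963/544195584.


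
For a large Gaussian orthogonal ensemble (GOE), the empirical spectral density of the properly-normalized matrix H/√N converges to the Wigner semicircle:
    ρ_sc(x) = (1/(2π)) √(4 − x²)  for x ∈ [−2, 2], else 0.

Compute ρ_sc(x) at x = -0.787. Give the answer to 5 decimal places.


ρ_sc(x) = (1/(2π)) √(4 − x²). With x = -0.787:
  4 − x² = 4 − (-0.787)² = 4 − 0.619369 = 3.380631.
  √(4 − x²) = 1.838649.
  1/(2π) = 0.159155.
  ρ_sc(-0.787) = 0.159155 · 1.838649 = 0.292630.

Rounded to 5 decimal places: ρ_sc(-0.787) ≈ 0.29263.


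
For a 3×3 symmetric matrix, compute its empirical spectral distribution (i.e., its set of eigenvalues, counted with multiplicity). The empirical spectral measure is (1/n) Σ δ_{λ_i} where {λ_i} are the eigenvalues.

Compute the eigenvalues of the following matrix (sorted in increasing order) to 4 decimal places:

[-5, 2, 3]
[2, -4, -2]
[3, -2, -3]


Since M is real symmetric, all three eigenvalues are real; they are the roots of det(λI − M) = λ³ − (tr M) λ² + s λ − det M, where s is the sum of the principal 2×2 minors.
tr M = -5 + (-4) + (-3) = -12.
s = ((-5)·(-4) − 2²) + ((-5)·(-3) − 3²) + ((-4)·(-3) − (-2)²) = 16 + 6 + 8 = 30.
det M (expand along row 1) = (-5)·8 − 2·0 + 3·8 = -16.
Characteristic polynomial: λ³ + 12λ² + 30λ + 16 = 0.
Substitute λ = y + (tr M)/3 = y − 4.000000 to remove the quadratic term: y³ + p·y + q = 0 with p = s − (tr M)²/3 = -18.000000 and q = −2(tr M)³/27 + (tr M)·s/3 − det M = 24.000000.
Three real roots ⇒ use the trigonometric (Viète) form: r = 2√(−p/3) = 4.898979, φ = arccos(3q/(p·r)) = arccos(-0.816497) = 2.526113 rad.
y_k = r·cos(φ/3 − 2πk/3) for k = 0, 1, 2 gives y = 3.262447, 1.533794, -4.796240.
λ_k = y_k − 4.000000 gives λ = -0.7376, -2.4662, -8.7962 (check: the sum is -12.0000 = tr M).

Eigenvalues sorted in increasing order: [-8.7962, -2.4662, -0.7376].


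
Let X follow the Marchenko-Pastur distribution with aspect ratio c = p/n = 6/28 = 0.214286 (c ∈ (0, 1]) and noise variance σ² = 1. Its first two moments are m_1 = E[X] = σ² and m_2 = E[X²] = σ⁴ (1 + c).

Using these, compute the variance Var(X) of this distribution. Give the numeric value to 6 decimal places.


m_1 = E[X] = σ² = 1, so m_1² = 1.
m_2 = E[X²] = σ⁴ (1 + c) = 1 · (1 + 0.214286) = 1 · 1.214286 = 1.214286.
(Note m_2 − m_1² simplifies to c · σ⁴ = 0.214286 · 1.)

Var(X) = m_2 − m_1² = 1.214286 − 1 = 0.214286.


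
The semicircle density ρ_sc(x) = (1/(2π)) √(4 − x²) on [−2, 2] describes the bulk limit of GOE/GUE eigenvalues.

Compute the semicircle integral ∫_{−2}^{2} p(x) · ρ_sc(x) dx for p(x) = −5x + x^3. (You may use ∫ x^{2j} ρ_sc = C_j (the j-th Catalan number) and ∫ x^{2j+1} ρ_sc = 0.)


Write p(x) = Σ a_i x^i, split into monomials and integrate each against ρ_sc separately.
Using ∫ x^{2j} ρ_sc = C_j = (1/(j+1)) C(2j, j) (Catalan numbers) and ∫ x^{2j+1} ρ_sc = 0 (odd monomials vanish by symmetry):
  i = 1 (odd): ∫ x^1 ρ_sc = 0 (vanishes)
  i = 3 (odd): ∫ x^3 ρ_sc = 0 (vanishes)

Summing the contributions: ∫_{−2}^{2} p(x) ρ_sc(x) dx = 0.


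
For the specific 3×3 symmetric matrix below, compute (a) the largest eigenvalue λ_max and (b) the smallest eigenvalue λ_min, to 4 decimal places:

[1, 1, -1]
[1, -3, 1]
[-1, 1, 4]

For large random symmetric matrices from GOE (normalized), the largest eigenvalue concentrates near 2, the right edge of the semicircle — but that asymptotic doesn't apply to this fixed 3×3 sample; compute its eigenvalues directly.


Since M is real symmetric, all three eigenvalues are real; they are the roots of det(λI − M) = λ³ − (tr M) λ² + s λ − det M, where s is the sum of the principal 2×2 minors.
tr M = 1 + (-3) + 4 = 2.
s = (1·(-3) − 1²) + (1·4 − (-1)²) + ((-3)·4 − 1²) = -4 + 3 + (-13) = -14.
det M (expand along row 1) = 1·(-13) − 1·5 + (-1)·(-2) = -16.
Characteristic polynomial: λ³ − 2λ² − 14λ + 16 = 0.
Substitute λ = y + (tr M)/3 = y + 0.666667 to remove the quadratic term: y³ + p·y + q = 0 with p = s − (tr M)²/3 = -15.333333 and q = −2(tr M)³/27 + (tr M)·s/3 − det M = 6.074074.
Three real roots ⇒ use the trigonometric (Viète) form: r = 2√(−p/3) = 4.521553, φ = arccos(3q/(p·r)) = arccos(-0.262831) = 1.836752 rad.
y_k = r·cos(φ/3 − 2πk/3) for k = 0, 1, 2 gives y = 3.700243, 0.400319, -4.100562.
λ_k = y_k + 0.666667 gives λ = 4.3669, 1.0670, -3.4339 (check: the sum is 2.0000 = tr M).

Hence λ_max = 4.3669 and λ_min = -3.4339.


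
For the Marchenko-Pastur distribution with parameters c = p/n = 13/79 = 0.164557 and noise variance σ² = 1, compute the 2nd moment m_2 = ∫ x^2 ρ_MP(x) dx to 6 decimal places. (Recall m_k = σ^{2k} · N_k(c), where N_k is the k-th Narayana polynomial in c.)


E[X²] = σ⁴ (1 + c) (second MP moment). With σ² = 1 (so σ⁴ = 1) and c = 13/79 = 0.164557: E[X²] = 1 · (1 + 0.164557) = 1 · 1.164557.

So E[X^2] = 1.164557.


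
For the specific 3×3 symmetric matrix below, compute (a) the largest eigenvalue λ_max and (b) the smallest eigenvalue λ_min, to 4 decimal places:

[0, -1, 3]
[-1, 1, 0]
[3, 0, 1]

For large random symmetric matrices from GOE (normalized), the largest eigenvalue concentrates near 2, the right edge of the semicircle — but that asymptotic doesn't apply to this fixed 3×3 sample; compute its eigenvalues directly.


Since M is real symmetric, all three eigenvalues are real; they are the roots of det(λI − M) = λ³ − (tr M) λ² + s λ − det M, where s is the sum of the principal 2×2 minors.
tr M = 0 + 1 + 1 = 2.
s = (0·1 − (-1)²) + (0·1 − 3²) + (1·1 − 0²) = -1 + (-9) + 1 = -9.
det M (expand along row 1) = 0·1 − (-1)·(-1) + 3·(-3) = -10.
Characteristic polynomial: λ³ − 2λ² − 9λ + 10 = 0.
Substitute λ = y + (tr M)/3 = y + 0.666667 to remove the quadratic term: y³ + p·y + q = 0 with p = s − (tr M)²/3 = -10.333333 and q = −2(tr M)³/27 + (tr M)·s/3 − det M = 3.407407.
Three real roots ⇒ use the trigonometric (Viète) form: r = 2√(−p/3) = 3.711843, φ = arccos(3q/(p·r)) = arccos(-0.266511) = 1.840568 rad.
y_k = r·cos(φ/3 − 2πk/3) for k = 0, 1, 2 gives y = 3.034895, 0.333333, -3.368229.
λ_k = y_k + 0.666667 gives λ = 3.7016, 1.0000, -2.7016 (check: the sum is 2.0000 = tr M).

Hence λ_max = 3.7016 and λ_min = -2.7016.
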